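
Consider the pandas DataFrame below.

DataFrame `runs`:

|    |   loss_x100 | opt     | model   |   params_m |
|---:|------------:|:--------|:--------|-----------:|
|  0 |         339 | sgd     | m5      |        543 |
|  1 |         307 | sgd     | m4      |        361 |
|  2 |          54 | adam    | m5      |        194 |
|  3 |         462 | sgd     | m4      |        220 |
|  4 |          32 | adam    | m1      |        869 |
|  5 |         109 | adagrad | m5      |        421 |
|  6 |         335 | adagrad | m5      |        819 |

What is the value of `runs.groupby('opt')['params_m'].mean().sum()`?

group by opt, mean of params_m:
opt
adagrad    620.000000
adam       531.500000
sgd        374.666667
Name: params_m, dtype: float64
sum of the resulting series → 1526.16666667

1526.16666667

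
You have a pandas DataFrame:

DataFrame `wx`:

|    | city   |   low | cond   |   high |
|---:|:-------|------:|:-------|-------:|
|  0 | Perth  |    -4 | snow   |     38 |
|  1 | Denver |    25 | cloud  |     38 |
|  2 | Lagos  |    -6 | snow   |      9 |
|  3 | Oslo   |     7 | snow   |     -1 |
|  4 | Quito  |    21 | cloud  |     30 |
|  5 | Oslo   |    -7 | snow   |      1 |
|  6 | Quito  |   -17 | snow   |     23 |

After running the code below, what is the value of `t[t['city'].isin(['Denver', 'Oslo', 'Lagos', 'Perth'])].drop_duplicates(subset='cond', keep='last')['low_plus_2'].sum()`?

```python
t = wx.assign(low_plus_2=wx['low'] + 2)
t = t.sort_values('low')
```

add column low_plus_2 = wx['low'] + 2:
     city  low   cond  high  low_plus_2
0   Perth   -4   snow    38          -2
1  Denver   25  cloud    38          27
2   Lagos   -6   snow     9          -4
3    Oslo    7   snow    -1           9
4   Quito   21  cloud    30          23
5    Oslo   -7   snow     1          -5
6   Quito  -17   snow    23         -15
sort by low:
     city  low   cond  high  low_plus_2
6   Quito  -17   snow    23         -15
5    Oslo   -7   snow     1          -5
2   Lagos   -6   snow     9          -4
0   Perth   -4   snow    38          -2
3    Oslo    7   snow    -1           9
4   Quito   21  cloud    30          23
1  Denver   25  cloud    38          27
filter rows where city in ['Denver', 'Oslo', 'Lagos', 'Perth']:
     city  low   cond  high  low_plus_2
5    Oslo   -7   snow     1          -5
2   Lagos   -6   snow     9          -4
0   Perth   -4   snow    38          -2
3    Oslo    7   snow    -1           9
1  Denver   25  cloud    38          27
drop duplicate cond (keep=last):
     city  low   cond  high  low_plus_2
3    Oslo    7   snow    -1           9
1  Denver   25  cloud    38          27
Taking the sum of column 'low_plus_2' gives 36.

36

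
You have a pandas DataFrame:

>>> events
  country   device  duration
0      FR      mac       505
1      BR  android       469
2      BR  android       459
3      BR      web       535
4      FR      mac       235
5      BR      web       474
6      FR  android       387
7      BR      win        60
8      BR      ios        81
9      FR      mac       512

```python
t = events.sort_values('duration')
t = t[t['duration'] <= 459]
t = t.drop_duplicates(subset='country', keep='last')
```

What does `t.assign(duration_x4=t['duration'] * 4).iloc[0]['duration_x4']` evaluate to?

1548

sort by duration:
  country   device  duration
7      BR      win        60
8      BR      ios        81
4      FR      mac       235
6      FR  android       387
2      BR  android       459
1      BR  android       469
5      BR      web       474
0      FR      mac       505
9      FR      mac       512
3      BR      web       535
filter rows where duration <= 459:
  country   device  duration
7      BR      win        60
8      BR      ios        81
4      FR      mac       235
6      FR  android       387
2      BR  android       459
drop duplicate country (keep=last):
  country   device  duration
6      FR  android       387
2      BR  android       459
add column duration_x4 = t['duration'] * 4:
  country   device  duration  duration_x4
6      FR  android       387         1548
2      BR  android       459         1836
The value at position 0, column 'duration_x4' is 1548.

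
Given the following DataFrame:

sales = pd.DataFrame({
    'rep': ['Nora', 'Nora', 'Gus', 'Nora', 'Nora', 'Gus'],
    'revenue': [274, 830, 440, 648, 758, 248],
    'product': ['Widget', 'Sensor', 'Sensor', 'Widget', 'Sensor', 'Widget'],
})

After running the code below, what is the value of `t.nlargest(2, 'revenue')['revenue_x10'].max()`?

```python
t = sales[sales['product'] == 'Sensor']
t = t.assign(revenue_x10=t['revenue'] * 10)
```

8300

filter rows where product == 'Sensor':
    rep  revenue product
1  Nora      830  Sensor
2   Gus      440  Sensor
4  Nora      758  Sensor
add column revenue_x10 = t['revenue'] * 10:
    rep  revenue product  revenue_x10
1  Nora      830  Sensor         8300
2   Gus      440  Sensor         4400
4  Nora      758  Sensor         7580
take 2 rows with largest revenue:
    rep  revenue product  revenue_x10
1  Nora      830  Sensor         8300
4  Nora      758  Sensor         7580
Then the max of column 'revenue_x10': 8300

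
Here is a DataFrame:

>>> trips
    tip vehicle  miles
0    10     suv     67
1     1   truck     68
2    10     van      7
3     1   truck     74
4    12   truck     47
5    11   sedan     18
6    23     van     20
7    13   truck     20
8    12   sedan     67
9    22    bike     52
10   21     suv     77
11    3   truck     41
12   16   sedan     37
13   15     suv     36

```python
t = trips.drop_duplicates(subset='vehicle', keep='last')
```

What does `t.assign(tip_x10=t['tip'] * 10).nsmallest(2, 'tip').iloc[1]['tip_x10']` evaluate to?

drop duplicate vehicle (keep=last):
    tip vehicle  miles
6    23     van     20
9    22    bike     52
11    3   truck     41
12   16   sedan     37
13   15     suv     36
add column tip_x10 = t['tip'] * 10:
    tip vehicle  miles  tip_x10
6    23     van     20      230
9    22    bike     52      220
11    3   truck     41       30
12   16   sedan     37      160
13   15     suv     36      150
take 2 rows with smallest tip:
    tip vehicle  miles  tip_x10
11    3   truck     41       30
13   15     suv     36      150
Finally, value at position 1, column 'tip_x10' = 150.

150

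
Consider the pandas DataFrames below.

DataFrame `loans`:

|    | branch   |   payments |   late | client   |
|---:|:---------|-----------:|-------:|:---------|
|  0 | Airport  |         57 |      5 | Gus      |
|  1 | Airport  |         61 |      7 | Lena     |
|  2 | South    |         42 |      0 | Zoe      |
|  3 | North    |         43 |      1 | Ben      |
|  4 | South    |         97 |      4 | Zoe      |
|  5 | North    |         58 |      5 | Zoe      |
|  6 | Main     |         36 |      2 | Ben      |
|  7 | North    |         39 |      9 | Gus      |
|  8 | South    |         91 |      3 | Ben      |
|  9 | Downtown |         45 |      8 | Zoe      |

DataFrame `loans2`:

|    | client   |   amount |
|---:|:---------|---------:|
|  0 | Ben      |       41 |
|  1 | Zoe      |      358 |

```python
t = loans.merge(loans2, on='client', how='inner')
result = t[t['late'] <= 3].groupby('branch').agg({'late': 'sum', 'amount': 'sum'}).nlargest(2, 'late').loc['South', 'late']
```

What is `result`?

3

merge on 'client' (how='inner') → 7 rows:
     branch  payments  late client  amount
0     South        42     0    Zoe     358
1     North        43     1    Ben      41
2     South        97     4    Zoe     358
3     North        58     5    Zoe     358
4      Main        36     2    Ben      41
5     South        91     3    Ben      41
6  Downtown        45     8    Zoe     358
filter rows where late <= 3:
  branch  payments  late client  amount
0  South        42     0    Zoe     358
1  North        43     1    Ben      41
4   Main        36     2    Ben      41
5  South        91     3    Ben      41
group by branch: sum(late), sum(amount):
        late  amount
branch              
Main       2      41
North      1      41
South      3     399
take 2 rows with largest late:
        late  amount
branch              
South      3     399
Main       2      41
Finally, value at row 'South', column 'late' = 3.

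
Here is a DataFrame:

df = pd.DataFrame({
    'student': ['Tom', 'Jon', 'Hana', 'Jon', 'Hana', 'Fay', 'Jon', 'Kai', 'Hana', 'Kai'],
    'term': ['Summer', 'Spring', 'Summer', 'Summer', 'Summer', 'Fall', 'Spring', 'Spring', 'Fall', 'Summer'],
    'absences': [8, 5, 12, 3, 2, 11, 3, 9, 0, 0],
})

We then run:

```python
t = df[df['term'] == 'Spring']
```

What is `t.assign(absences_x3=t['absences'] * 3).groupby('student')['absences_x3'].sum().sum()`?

filter rows where term == 'Spring':
  student    term  absences
1     Jon  Spring         5
6     Jon  Spring         3
7     Kai  Spring         9
add column absences_x3 = t['absences'] * 3:
  student    term  absences  absences_x3
1     Jon  Spring         5           15
6     Jon  Spring         3            9
7     Kai  Spring         9           27
group by student, sum of absences_x3:
student
Jon    24
Kai    27
Name: absences_x3, dtype: int64

51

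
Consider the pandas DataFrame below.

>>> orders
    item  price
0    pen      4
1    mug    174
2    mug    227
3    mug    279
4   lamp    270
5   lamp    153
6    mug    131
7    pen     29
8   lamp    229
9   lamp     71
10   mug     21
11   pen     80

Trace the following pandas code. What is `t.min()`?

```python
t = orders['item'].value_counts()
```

3

value_counts of item:
item
mug     5
lamp    4
pen     3
Name: count, dtype: int64
The min of the resulting series is 3.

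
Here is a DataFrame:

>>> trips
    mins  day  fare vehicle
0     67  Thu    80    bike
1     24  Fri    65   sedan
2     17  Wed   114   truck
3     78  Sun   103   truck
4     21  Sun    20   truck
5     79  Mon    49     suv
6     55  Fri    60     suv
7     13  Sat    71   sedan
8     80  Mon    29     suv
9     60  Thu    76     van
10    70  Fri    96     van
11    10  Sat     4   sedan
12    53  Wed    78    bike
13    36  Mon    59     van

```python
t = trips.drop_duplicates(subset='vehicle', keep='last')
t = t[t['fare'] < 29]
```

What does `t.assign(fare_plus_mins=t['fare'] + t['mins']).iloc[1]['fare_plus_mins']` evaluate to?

drop duplicate vehicle (keep=last):
    mins  day  fare vehicle
4     21  Sun    20   truck
8     80  Mon    29     suv
11    10  Sat     4   sedan
12    53  Wed    78    bike
13    36  Mon    59     van
filter rows where fare < 29:
    mins  day  fare vehicle
4     21  Sun    20   truck
11    10  Sat     4   sedan
add column fare_plus_mins = t['fare'] + t['mins']:
    mins  day  fare vehicle  fare_plus_mins
4     21  Sun    20   truck              41
11    10  Sat     4   sedan              14
value at position 1, column 'fare_plus_mins' → 14

14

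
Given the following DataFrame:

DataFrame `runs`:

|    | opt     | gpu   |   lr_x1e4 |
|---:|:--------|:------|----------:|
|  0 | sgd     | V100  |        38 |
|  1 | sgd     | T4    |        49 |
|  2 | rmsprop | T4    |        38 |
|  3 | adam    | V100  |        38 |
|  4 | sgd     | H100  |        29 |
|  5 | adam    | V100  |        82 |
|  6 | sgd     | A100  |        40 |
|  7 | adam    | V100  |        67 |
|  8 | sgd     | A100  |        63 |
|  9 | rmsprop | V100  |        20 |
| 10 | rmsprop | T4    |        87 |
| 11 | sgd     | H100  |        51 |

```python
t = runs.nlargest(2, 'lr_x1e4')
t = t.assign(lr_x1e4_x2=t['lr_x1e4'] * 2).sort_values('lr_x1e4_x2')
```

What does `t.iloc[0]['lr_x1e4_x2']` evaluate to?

take 2 rows with largest lr_x1e4:
        opt   gpu  lr_x1e4
10  rmsprop    T4       87
5      adam  V100       82
add column lr_x1e4_x2 = t['lr_x1e4'] * 2:
        opt   gpu  lr_x1e4  lr_x1e4_x2
10  rmsprop    T4       87         174
5      adam  V100       82         164
sort by lr_x1e4_x2:
        opt   gpu  lr_x1e4  lr_x1e4_x2
5      adam  V100       82         164
10  rmsprop    T4       87         174
Taking the value at position 0, column 'lr_x1e4_x2' gives 164.

164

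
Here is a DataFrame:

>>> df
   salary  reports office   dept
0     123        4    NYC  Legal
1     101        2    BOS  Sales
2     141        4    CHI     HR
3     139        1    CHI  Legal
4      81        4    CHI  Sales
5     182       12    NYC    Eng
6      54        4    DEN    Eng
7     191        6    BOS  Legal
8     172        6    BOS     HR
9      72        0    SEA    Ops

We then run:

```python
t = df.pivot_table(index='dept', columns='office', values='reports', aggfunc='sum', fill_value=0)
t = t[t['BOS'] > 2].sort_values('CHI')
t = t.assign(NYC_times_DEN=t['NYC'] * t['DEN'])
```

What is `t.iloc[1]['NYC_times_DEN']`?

0

pivot: rows=dept, cols=office, sum(reports):
office  BOS  CHI  DEN  NYC  SEA
dept                           
Eng       0    0    4   12    0
HR        6    4    0    0    0
Legal     6    1    0    4    0
Ops       0    0    0    0    0
Sales     2    4    0    0    0
filter rows where BOS > 2:
office  BOS  CHI  DEN  NYC  SEA
dept                           
HR        6    4    0    0    0
Legal     6    1    0    4    0
sort by CHI:
office  BOS  CHI  DEN  NYC  SEA
dept                           
Legal     6    1    0    4    0
HR        6    4    0    0    0
add column NYC_times_DEN = t['NYC'] * t['DEN']:
office  BOS  CHI  DEN  NYC  SEA  NYC_times_DEN
dept                                          
Legal     6    1    0    4    0              0
HR        6    4    0    0    0              0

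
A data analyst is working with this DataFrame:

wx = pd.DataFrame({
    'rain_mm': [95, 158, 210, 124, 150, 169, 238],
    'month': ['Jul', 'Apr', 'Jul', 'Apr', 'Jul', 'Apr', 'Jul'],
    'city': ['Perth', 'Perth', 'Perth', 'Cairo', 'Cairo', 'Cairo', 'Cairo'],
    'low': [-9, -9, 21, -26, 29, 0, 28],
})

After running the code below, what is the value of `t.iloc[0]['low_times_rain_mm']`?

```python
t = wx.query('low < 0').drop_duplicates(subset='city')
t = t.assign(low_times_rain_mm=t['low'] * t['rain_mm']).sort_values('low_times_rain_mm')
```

filter rows where low < 0:
   rain_mm month   city  low
0       95   Jul  Perth   -9
1      158   Apr  Perth   -9
3      124   Apr  Cairo  -26
drop duplicate city (keep=first):
   rain_mm month   city  low
0       95   Jul  Perth   -9
3      124   Apr  Cairo  -26
add column low_times_rain_mm = t['low'] * t['rain_mm']:
   rain_mm month   city  low  low_times_rain_mm
0       95   Jul  Perth   -9               -855
3      124   Apr  Cairo  -26              -3224
sort by low_times_rain_mm:
   rain_mm month   city  low  low_times_rain_mm
3      124   Apr  Cairo  -26              -3224
0       95   Jul  Perth   -9               -855
The value at position 0, column 'low_times_rain_mm' is -3224.

-3224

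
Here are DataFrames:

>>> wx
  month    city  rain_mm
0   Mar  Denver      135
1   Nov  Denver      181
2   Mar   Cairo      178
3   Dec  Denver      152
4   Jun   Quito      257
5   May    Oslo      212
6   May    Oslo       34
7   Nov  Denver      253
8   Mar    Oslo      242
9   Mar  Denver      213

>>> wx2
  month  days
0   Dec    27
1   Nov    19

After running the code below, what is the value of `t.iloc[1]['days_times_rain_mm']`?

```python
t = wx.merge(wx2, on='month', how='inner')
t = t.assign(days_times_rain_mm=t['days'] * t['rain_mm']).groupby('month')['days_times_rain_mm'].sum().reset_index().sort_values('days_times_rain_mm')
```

merge on 'month' (how='inner') → 3 rows:
  month    city  rain_mm  days
0   Nov  Denver      181    19
1   Dec  Denver      152    27
2   Nov  Denver      253    19
add column days_times_rain_mm = t['days'] * t['rain_mm']:
  month    city  rain_mm  days  days_times_rain_mm
0   Nov  Denver      181    19                3439
1   Dec  Denver      152    27                4104
2   Nov  Denver      253    19                4807
group by month, sum of days_times_rain_mm:
month
Dec    4104
Nov    8246
Name: days_times_rain_mm, dtype: int64
reset_index():
  month  days_times_rain_mm
0   Dec                4104
1   Nov                8246
sort by days_times_rain_mm:
  month  days_times_rain_mm
0   Dec                4104
1   Nov                8246
So iloc[1]['days_times_rain_mm'] = 8246.

8246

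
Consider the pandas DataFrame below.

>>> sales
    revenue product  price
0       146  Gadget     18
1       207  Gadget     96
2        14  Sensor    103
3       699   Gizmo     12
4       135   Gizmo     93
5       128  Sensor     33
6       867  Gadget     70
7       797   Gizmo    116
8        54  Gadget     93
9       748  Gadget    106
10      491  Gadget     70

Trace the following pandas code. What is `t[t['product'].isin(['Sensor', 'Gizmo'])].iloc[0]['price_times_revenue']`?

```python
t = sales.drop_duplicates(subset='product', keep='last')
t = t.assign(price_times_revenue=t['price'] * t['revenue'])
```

drop duplicate product (keep=last):
    revenue product  price
5       128  Sensor     33
7       797   Gizmo    116
10      491  Gadget     70
add column price_times_revenue = t['price'] * t['revenue']:
    revenue product  price  price_times_revenue
5       128  Sensor     33                 4224
7       797   Gizmo    116                92452
10      491  Gadget     70                34370
filter rows where product in ['Sensor', 'Gizmo']:
   revenue product  price  price_times_revenue
5      128  Sensor     33                 4224
7      797   Gizmo    116                92452

4224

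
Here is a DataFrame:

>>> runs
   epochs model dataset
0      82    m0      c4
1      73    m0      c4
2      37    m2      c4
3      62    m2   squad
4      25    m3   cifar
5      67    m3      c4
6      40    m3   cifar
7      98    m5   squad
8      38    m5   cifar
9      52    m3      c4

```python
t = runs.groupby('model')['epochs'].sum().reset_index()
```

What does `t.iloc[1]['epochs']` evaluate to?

group by model, sum of epochs:
model
m0    155
m2     99
m3    184
m5    136
Name: epochs, dtype: int64
reset_index():
  model  epochs
0    m0     155
1    m2      99
2    m3     184
3    m5     136
Reading off the value at position 1, column 'epochs', we get 99.

99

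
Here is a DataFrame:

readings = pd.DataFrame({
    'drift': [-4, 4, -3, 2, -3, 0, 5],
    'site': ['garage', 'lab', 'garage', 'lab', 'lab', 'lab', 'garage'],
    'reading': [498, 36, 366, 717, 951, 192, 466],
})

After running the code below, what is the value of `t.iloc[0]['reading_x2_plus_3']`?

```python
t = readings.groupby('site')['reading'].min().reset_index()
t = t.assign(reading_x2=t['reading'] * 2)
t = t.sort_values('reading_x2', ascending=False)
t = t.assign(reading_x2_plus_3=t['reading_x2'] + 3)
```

group by site, min of reading:
site
garage    366
lab        36
Name: reading, dtype: int64
reset_index():
     site  reading
0  garage      366
1     lab       36
add column reading_x2 = t['reading'] * 2:
     site  reading  reading_x2
0  garage      366         732
1     lab       36          72
sort by reading_x2 descending:
     site  reading  reading_x2
0  garage      366         732
1     lab       36          72
add column reading_x2_plus_3 = t['reading_x2'] + 3:
     site  reading  reading_x2  reading_x2_plus_3
0  garage      366         732                735
1     lab       36          72                 75
So iloc[0]['reading_x2_plus_3'] = 735.

735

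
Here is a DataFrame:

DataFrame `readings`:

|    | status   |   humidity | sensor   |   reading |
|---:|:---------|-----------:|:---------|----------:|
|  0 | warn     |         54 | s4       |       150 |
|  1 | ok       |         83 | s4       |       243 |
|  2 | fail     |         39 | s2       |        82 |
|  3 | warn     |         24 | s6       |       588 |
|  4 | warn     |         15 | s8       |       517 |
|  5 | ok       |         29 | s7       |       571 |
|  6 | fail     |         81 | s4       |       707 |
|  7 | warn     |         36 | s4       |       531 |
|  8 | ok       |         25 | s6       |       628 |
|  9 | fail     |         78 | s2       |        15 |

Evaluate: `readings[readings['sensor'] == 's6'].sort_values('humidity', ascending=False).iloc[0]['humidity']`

25

filter rows where sensor == 's6':
  status  humidity sensor  reading
3   warn        24     s6      588
8     ok        25     s6      628
sort by humidity descending:
  status  humidity sensor  reading
8     ok        25     s6      628
3   warn        24     s6      588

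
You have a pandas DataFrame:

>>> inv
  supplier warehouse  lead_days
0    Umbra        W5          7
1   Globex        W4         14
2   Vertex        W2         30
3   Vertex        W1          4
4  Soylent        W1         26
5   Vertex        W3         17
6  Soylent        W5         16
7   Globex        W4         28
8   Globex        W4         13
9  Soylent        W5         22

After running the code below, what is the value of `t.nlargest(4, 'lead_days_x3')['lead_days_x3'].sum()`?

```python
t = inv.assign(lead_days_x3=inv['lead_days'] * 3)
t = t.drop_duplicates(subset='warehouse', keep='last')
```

add column lead_days_x3 = inv['lead_days'] * 3:
  supplier warehouse  lead_days  lead_days_x3
0    Umbra        W5          7            21
1   Globex        W4         14            42
2   Vertex        W2         30            90
3   Vertex        W1          4            12
4  Soylent        W1         26            78
5   Vertex        W3         17            51
6  Soylent        W5         16            48
7   Globex        W4         28            84
8   Globex        W4         13            39
9  Soylent        W5         22            66
drop duplicate warehouse (keep=last):
  supplier warehouse  lead_days  lead_days_x3
2   Vertex        W2         30            90
4  Soylent        W1         26            78
5   Vertex        W3         17            51
8   Globex        W4         13            39
9  Soylent        W5         22            66
take 4 rows with largest lead_days_x3:
  supplier warehouse  lead_days  lead_days_x3
2   Vertex        W2         30            90
4  Soylent        W1         26            78
9  Soylent        W5         22            66
5   Vertex        W3         17            51

285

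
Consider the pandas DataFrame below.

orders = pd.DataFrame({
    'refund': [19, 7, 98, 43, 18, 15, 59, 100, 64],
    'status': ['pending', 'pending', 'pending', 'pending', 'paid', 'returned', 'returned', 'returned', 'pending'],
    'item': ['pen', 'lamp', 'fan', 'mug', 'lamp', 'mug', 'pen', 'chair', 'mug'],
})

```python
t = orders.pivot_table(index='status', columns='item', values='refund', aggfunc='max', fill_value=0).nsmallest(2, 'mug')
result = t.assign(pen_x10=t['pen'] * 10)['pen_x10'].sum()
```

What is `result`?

590

pivot: rows=status, cols=item, max(refund):
item      chair  fan  lamp  mug  pen
status                              
paid          0    0    18    0    0
pending       0   98     7   64   19
returned    100    0     0   15   59
take 2 rows with smallest mug:
item      chair  fan  lamp  mug  pen
status                              
paid          0    0    18    0    0
returned    100    0     0   15   59
add column pen_x10 = t['pen'] * 10:
item      chair  fan  lamp  mug  pen  pen_x10
status                                       
paid          0    0    18    0    0        0
returned    100    0     0   15   59      590
Then the sum of column 'pen_x10': 590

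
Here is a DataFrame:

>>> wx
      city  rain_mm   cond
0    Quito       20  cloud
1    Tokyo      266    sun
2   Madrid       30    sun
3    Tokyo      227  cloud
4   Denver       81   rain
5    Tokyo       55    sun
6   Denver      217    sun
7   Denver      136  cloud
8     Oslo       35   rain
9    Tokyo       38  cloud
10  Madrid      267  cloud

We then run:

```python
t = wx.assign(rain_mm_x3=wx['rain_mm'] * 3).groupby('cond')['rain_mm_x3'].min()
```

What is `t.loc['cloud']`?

add column rain_mm_x3 = wx['rain_mm'] * 3:
      city  rain_mm   cond  rain_mm_x3
0    Quito       20  cloud          60
1    Tokyo      266    sun         798
2   Madrid       30    sun          90
3    Tokyo      227  cloud         681
4   Denver       81   rain         243
5    Tokyo       55    sun         165
6   Denver      217    sun         651
7   Denver      136  cloud         408
8     Oslo       35   rain         105
9    Tokyo       38  cloud         114
10  Madrid      267  cloud         801
group by cond, min of rain_mm_x3:
cond
cloud     60
rain     105
sun       90
Name: rain_mm_x3, dtype: int64
value at index 'cloud' → 60

60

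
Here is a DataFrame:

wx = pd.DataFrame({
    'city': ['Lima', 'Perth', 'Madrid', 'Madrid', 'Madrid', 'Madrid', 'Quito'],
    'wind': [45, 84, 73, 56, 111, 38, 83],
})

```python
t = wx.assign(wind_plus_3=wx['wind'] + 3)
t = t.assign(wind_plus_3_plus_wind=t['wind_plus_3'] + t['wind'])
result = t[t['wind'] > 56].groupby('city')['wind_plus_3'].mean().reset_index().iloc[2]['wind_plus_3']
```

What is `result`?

86.0

add column wind_plus_3 = wx['wind'] + 3:
     city  wind  wind_plus_3
0    Lima    45           48
1   Perth    84           87
2  Madrid    73           76
3  Madrid    56           59
4  Madrid   111          114
5  Madrid    38           41
6   Quito    83           86
add column wind_plus_3_plus_wind = t['wind_plus_3'] + t['wind']:
     city  wind  wind_plus_3  wind_plus_3_plus_wind
0    Lima    45           48                     93
1   Perth    84           87                    171
2  Madrid    73           76                    149
3  Madrid    56           59                    115
4  Madrid   111          114                    225
5  Madrid    38           41                     79
6   Quito    83           86                    169
filter rows where wind > 56:
     city  wind  wind_plus_3  wind_plus_3_plus_wind
1   Perth    84           87                    171
2  Madrid    73           76                    149
4  Madrid   111          114                    225
6   Quito    83           86                    169
group by city, mean of wind_plus_3:
city
Madrid    95.0
Perth     87.0
Quito     86.0
Name: wind_plus_3, dtype: float64
reset_index():
     city  wind_plus_3
0  Madrid         95.0
1   Perth         87.0
2   Quito         86.0
The value at position 2, column 'wind_plus_3' is 86.0.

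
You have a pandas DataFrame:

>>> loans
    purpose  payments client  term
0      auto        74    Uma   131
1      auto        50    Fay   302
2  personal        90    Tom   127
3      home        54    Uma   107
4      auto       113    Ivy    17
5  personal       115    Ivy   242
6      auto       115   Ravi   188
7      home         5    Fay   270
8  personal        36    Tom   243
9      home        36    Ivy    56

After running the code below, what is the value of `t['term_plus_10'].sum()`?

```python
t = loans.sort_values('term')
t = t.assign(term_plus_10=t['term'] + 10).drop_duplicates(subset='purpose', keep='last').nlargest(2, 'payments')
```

sort by term:
    purpose  payments client  term
4      auto       113    Ivy    17
9      home        36    Ivy    56
3      home        54    Uma   107
2  personal        90    Tom   127
0      auto        74    Uma   131
6      auto       115   Ravi   188
5  personal       115    Ivy   242
8  personal        36    Tom   243
7      home         5    Fay   270
1      auto        50    Fay   302
add column term_plus_10 = t['term'] + 10:
    purpose  payments client  term  term_plus_10
4      auto       113    Ivy    17            27
9      home        36    Ivy    56            66
3      home        54    Uma   107           117
2  personal        90    Tom   127           137
0      auto        74    Uma   131           141
6      auto       115   Ravi   188           198
5  personal       115    Ivy   242           252
8  personal        36    Tom   243           253
7      home         5    Fay   270           280
1      auto        50    Fay   302           312
drop duplicate purpose (keep=last):
    purpose  payments client  term  term_plus_10
8  personal        36    Tom   243           253
7      home         5    Fay   270           280
1      auto        50    Fay   302           312
take 2 rows with largest payments:
    purpose  payments client  term  term_plus_10
1      auto        50    Fay   302           312
8  personal        36    Tom   243           253

565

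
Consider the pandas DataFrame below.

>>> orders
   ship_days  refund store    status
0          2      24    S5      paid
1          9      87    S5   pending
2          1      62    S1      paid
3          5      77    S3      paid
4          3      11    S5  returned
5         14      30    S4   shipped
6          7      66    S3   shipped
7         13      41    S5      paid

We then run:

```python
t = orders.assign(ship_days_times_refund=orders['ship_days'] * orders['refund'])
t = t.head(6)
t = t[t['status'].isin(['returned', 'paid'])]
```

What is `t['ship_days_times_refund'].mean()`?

132.0

add column ship_days_times_refund = orders['ship_days'] * orders['refund']:
   ship_days  refund store    status  ship_days_times_refund
0          2      24    S5      paid                      48
1          9      87    S5   pending                     783
2          1      62    S1      paid                      62
3          5      77    S3      paid                     385
4          3      11    S5  returned                      33
5         14      30    S4   shipped                     420
6          7      66    S3   shipped                     462
7         13      41    S5      paid                     533
take first 6 rows:
   ship_days  refund store    status  ship_days_times_refund
0          2      24    S5      paid                      48
1          9      87    S5   pending                     783
2          1      62    S1      paid                      62
3          5      77    S3      paid                     385
4          3      11    S5  returned                      33
5         14      30    S4   shipped                     420
filter rows where status in ['returned', 'paid']:
   ship_days  refund store    status  ship_days_times_refund
0          2      24    S5      paid                      48
2          1      62    S1      paid                      62
3          5      77    S3      paid                     385
4          3      11    S5  returned                      33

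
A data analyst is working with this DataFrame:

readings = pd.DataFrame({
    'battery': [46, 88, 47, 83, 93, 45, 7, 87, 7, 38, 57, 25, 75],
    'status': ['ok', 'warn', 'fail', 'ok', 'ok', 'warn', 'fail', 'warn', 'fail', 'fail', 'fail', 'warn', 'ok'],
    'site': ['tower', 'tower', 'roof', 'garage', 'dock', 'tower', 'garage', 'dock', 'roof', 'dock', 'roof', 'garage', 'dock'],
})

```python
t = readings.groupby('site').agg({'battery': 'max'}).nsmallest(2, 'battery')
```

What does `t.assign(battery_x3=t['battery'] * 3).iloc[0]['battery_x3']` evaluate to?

171

group by site, max of battery:
        battery
site           
dock         93
garage       83
roof         57
tower        88
take 2 rows with smallest battery:
        battery
site           
roof         57
garage       83
add column battery_x3 = t['battery'] * 3:
        battery  battery_x3
site                       
roof         57         171
garage       83         249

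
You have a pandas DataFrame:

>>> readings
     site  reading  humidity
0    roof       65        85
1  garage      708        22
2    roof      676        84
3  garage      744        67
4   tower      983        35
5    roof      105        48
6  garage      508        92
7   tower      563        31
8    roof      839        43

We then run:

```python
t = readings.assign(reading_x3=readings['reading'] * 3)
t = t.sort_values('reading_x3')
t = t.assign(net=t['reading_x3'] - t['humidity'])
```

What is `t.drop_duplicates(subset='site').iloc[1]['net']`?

add column reading_x3 = readings['reading'] * 3:
     site  reading  humidity  reading_x3
0    roof       65        85         195
1  garage      708        22        2124
2    roof      676        84        2028
3  garage      744        67        2232
4   tower      983        35        2949
5    roof      105        48         315
6  garage      508        92        1524
7   tower      563        31        1689
8    roof      839        43        2517
sort by reading_x3:
     site  reading  humidity  reading_x3
0    roof       65        85         195
5    roof      105        48         315
6  garage      508        92        1524
7   tower      563        31        1689
2    roof      676        84        2028
1  garage      708        22        2124
3  garage      744        67        2232
8    roof      839        43        2517
4   tower      983        35        2949
add column net = t['reading_x3'] - t['humidity']:
     site  reading  humidity  reading_x3   net
0    roof       65        85         195   110
5    roof      105        48         315   267
6  garage      508        92        1524  1432
7   tower      563        31        1689  1658
2    roof      676        84        2028  1944
1  garage      708        22        2124  2102
3  garage      744        67        2232  2165
8    roof      839        43        2517  2474
4   tower      983        35        2949  2914
drop duplicate site (keep=first):
     site  reading  humidity  reading_x3   net
0    roof       65        85         195   110
6  garage      508        92        1524  1432
7   tower      563        31        1689  1658
The value at position 1, column 'net' is 1432.

1432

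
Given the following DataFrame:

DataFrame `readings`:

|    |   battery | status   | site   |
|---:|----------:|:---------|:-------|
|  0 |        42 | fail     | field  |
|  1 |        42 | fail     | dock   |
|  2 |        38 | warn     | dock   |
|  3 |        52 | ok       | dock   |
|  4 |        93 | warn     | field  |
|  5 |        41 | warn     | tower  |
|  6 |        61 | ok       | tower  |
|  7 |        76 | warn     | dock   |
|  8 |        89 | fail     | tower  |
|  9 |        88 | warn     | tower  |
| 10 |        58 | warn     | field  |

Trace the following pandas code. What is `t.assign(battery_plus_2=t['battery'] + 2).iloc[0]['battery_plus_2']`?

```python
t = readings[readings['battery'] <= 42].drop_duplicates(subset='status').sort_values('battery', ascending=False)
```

filter rows where battery <= 42:
   battery status   site
0       42   fail  field
1       42   fail   dock
2       38   warn   dock
5       41   warn  tower
drop duplicate status (keep=first):
   battery status   site
0       42   fail  field
2       38   warn   dock
sort by battery descending:
   battery status   site
0       42   fail  field
2       38   warn   dock
add column battery_plus_2 = t['battery'] + 2:
   battery status   site  battery_plus_2
0       42   fail  field              44
2       38   warn   dock              40

44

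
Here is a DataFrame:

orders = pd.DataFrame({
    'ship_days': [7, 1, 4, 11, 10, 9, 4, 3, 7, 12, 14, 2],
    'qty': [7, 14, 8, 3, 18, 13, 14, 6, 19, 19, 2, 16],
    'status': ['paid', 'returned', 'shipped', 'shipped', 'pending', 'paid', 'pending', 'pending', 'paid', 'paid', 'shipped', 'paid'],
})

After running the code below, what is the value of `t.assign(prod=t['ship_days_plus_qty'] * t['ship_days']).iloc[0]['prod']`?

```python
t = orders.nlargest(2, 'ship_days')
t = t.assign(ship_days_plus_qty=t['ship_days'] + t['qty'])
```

take 2 rows with largest ship_days:
    ship_days  qty   status
10         14    2  shipped
9          12   19     paid
add column ship_days_plus_qty = t['ship_days'] + t['qty']:
    ship_days  qty   status  ship_days_plus_qty
10         14    2  shipped                  16
9          12   19     paid                  31
add column prod = t['ship_days_plus_qty'] * t['ship_days']:
    ship_days  qty   status  ship_days_plus_qty  prod
10         14    2  shipped                  16   224
9          12   19     paid                  31   372

224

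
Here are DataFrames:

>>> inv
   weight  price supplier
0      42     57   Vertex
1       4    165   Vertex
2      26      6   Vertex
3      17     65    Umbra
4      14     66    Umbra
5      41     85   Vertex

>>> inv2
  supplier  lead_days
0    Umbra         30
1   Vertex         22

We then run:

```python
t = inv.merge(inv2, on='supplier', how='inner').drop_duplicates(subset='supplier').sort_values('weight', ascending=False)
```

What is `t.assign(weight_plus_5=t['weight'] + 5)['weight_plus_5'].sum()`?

69

merge on 'supplier' (how='inner') → 6 rows:
   weight  price supplier  lead_days
0      42     57   Vertex         22
1       4    165   Vertex         22
2      26      6   Vertex         22
3      17     65    Umbra         30
4      14     66    Umbra         30
5      41     85   Vertex         22
drop duplicate supplier (keep=first):
   weight  price supplier  lead_days
0      42     57   Vertex         22
3      17     65    Umbra         30
sort by weight descending:
   weight  price supplier  lead_days
0      42     57   Vertex         22
3      17     65    Umbra         30
add column weight_plus_5 = t['weight'] + 5:
   weight  price supplier  lead_days  weight_plus_5
0      42     57   Vertex         22             47
3      17     65    Umbra         30             22
So sum() = 69.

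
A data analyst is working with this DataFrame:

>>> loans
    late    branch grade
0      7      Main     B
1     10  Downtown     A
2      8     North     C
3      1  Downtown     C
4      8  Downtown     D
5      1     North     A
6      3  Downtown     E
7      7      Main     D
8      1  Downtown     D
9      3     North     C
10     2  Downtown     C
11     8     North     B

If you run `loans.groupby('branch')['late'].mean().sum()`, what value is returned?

group by branch, mean of late:
branch
Downtown    4.166667
Main        7.000000
North       5.000000
Name: late, dtype: float64
sum of the resulting series → 16.1666666667

16.1666666667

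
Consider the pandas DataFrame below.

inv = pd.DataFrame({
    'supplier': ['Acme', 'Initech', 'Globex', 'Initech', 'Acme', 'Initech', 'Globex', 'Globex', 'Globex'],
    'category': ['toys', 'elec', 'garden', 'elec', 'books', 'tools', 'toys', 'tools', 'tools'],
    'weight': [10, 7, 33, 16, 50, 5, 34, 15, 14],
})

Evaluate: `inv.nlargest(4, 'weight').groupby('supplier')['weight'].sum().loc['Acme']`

take 4 rows with largest weight:
  supplier category  weight
4     Acme    books      50
6   Globex     toys      34
2   Globex   garden      33
3  Initech     elec      16
group by supplier, sum of weight:
supplier
Acme       50
Globex     67
Initech    16
Name: weight, dtype: int64

50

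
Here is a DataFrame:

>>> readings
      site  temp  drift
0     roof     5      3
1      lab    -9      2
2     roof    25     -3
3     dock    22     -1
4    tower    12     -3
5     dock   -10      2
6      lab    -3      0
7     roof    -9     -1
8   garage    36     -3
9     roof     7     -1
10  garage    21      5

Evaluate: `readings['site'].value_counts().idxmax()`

roof

value_counts of site:
site
roof      4
lab       2
dock      2
garage    2
tower     1
Name: count, dtype: int64
Then the label with the largest value: roof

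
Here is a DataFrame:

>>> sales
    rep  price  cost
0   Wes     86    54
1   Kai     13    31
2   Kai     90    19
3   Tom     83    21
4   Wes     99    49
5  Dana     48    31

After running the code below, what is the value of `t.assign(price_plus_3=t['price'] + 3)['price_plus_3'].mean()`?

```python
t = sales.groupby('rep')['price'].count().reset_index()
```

group by rep, count of price:
rep
Dana    1
Kai     2
Tom     1
Wes     2
Name: price, dtype: int64
reset_index():
    rep  price
0  Dana      1
1   Kai      2
2   Tom      1
3   Wes      2
add column price_plus_3 = t['price'] + 3:
    rep  price  price_plus_3
0  Dana      1             4
1   Kai      2             5
2   Tom      1             4
3   Wes      2             5
Then the mean of column 'price_plus_3': 4.5

4.5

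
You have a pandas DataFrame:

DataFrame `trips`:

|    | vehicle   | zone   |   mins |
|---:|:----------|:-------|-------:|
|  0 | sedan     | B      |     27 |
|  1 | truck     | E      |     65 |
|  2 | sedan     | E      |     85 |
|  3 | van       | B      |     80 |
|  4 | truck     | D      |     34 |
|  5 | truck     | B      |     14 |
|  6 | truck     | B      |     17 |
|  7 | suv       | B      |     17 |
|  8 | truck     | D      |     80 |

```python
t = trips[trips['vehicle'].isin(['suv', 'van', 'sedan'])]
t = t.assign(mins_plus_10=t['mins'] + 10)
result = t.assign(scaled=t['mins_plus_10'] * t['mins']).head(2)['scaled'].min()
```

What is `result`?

filter rows where vehicle in ['suv', 'van', 'sedan']:
  vehicle zone  mins
0   sedan    B    27
2   sedan    E    85
3     van    B    80
7     suv    B    17
add column mins_plus_10 = t['mins'] + 10:
  vehicle zone  mins  mins_plus_10
0   sedan    B    27            37
2   sedan    E    85            95
3     van    B    80            90
7     suv    B    17            27
add column scaled = t['mins_plus_10'] * t['mins']:
  vehicle zone  mins  mins_plus_10  scaled
0   sedan    B    27            37     999
2   sedan    E    85            95    8075
3     van    B    80            90    7200
7     suv    B    17            27     459
take first 2 rows:
  vehicle zone  mins  mins_plus_10  scaled
0   sedan    B    27            37     999
2   sedan    E    85            95    8075
Finally, min of column 'scaled' = 999.

999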